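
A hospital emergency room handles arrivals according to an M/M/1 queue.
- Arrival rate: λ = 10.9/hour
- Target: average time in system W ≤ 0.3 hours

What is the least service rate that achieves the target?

For M/M/1: W = 1/(μ-λ)
Need W ≤ 0.3, so 1/(μ-λ) ≤ 0.3
μ - λ ≥ 1/0.3 = 3.3333
μ ≥ 10.9 + 3.3333 = 14.2333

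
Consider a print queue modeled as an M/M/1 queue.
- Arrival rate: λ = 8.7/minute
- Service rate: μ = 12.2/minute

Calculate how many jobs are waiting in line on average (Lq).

ρ = λ/μ = 8.7/12.2 = 0.7131
For M/M/1: Lq = λ²/(μ(μ-λ))
Lq = 75.69/(12.2 × 3.50)
Lq = 1.7726 jobs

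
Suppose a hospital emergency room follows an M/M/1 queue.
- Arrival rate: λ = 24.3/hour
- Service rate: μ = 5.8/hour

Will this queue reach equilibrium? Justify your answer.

Stability requires ρ = λ/(cμ) < 1
ρ = 24.3/(1 × 5.8) = 24.3/5.80 = 4.1897
Since 4.1897 ≥ 1, the system is UNSTABLE.
Queue grows without bound. Need μ > λ = 24.3.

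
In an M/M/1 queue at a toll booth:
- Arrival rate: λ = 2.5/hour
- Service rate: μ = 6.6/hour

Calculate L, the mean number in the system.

ρ = λ/μ = 2.5/6.6 = 0.3788
For M/M/1: L = λ/(μ-λ)
L = 2.5/(6.6-2.5) = 2.5/4.10
L = 0.6098 vehicles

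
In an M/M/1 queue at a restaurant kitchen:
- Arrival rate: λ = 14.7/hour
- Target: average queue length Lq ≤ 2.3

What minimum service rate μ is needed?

For M/M/1: Lq = λ²/(μ(μ-λ))
Need Lq ≤ 2.3, i.e. μ(μ-λ) ≥ λ²/2.3
μ² - 14.7μ - 216.09/2.3 ≥ 0  →  μ² - 14.7μ - 93.95217 ≥ 0
Quadratic formula (positive root): μ = [λ + √(λ² + 4×93.95217)]/2
Discriminant: 216.09 + 4×93.95217 = 591.8987, √591.8987 = 24.3290
μ ≥ (14.7 + 24.3290)/2 = 19.5145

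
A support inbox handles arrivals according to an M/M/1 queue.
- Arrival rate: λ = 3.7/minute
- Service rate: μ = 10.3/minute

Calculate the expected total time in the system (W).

First, compute utilization: ρ = λ/μ = 3.7/10.3 = 0.3592
For M/M/1: W = 1/(μ-λ)
W = 1/(10.3-3.7) = 1/6.60
W = 0.1515 minutes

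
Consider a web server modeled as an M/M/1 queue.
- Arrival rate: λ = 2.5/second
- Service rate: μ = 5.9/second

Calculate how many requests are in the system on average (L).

ρ = λ/μ = 2.5/5.9 = 0.4237
For M/M/1: L = λ/(μ-λ)
L = 2.5/(5.9-2.5) = 2.5/3.40
L = 0.7353 requests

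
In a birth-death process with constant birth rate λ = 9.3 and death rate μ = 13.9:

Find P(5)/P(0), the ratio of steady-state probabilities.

For constant rates: P(n)/P(0) = (λ/μ)^n
P(5)/P(0) = (9.3/13.9)^5 = 0.6691^5 = 0.1341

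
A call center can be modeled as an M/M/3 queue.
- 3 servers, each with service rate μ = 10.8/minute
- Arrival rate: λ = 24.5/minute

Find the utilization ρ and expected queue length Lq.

Traffic intensity: ρ = λ/(cμ) = 24.5/(3×10.8) = 0.7562
Since ρ = 0.7562 < 1, system is stable.
Offered load a = λ/μ = cρ = 24.5/10.8 = 2.2685
P₀ = [ Σₙ₌₀^2 aⁿ/n! + a^3/(3!(1-ρ)) ]⁻¹
Σ = a^0/0! + a^1/1! + a^2/2! = 1.0000 + 2.2685 + 2.5731 = 5.8416
a^3/(3!(1-ρ)) = 11.6742/(6 × 0.243827) = 7.9798
P₀ = 1/(5.8416 + 7.9798) = 0.07235
Lq = P₀·a^3·ρ / (3!(1-ρ)²) = 0.072351 × 11.6742 × 0.75617 / (6 × 0.059452) = 1.7905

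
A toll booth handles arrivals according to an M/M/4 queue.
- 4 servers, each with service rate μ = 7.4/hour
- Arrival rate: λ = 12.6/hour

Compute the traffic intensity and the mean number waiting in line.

Traffic intensity: ρ = λ/(cμ) = 12.6/(4×7.4) = 0.4257
Since ρ = 0.4257 < 1, system is stable.
Offered load a = λ/μ = cρ = 12.6/7.4 = 1.7027
P₀ = [ Σₙ₌₀^3 aⁿ/n! + a^4/(4!(1-ρ)) ]⁻¹
Σ = a^0/0! + a^1/1! + a^2/2! + a^3/3! = 1.0000 + 1.7027 + 1.4496 + 0.8227 = 4.9750
a^4/(4!(1-ρ)) = 8.4053/(24 × 0.5743) = 0.6098
P₀ = 1/(4.9750 + 0.6098) = 0.1791
Lq = P₀·a^4·ρ / (4!(1-ρ)²) = 0.17906 × 8.4053 × 0.42568 / (24 × 0.32985) = 0.08093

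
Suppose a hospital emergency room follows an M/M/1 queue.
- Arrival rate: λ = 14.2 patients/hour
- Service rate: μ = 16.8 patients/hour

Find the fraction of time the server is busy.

Server utilization: ρ = λ/μ
ρ = 14.2/16.8 = 0.8452
The server is busy 84.52% of the time.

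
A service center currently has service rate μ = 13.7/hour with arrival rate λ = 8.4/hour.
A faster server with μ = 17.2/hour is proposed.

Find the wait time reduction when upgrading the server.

System 1: ρ₁ = 8.4/13.7 = 0.6131, W₁ = 1/(13.7-8.4) = 0.18868
System 2: ρ₂ = 8.4/17.2 = 0.4884, W₂ = 1/(17.2-8.4) = 0.11364
Improvement: (W₁-W₂)/W₁ = (0.18868-0.11364)/0.18868 = 39.77%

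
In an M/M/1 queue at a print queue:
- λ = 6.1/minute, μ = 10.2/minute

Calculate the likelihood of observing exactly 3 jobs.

ρ = λ/μ = 6.1/10.2 = 0.59804
P(n) = (1-ρ)ρⁿ
P(3) = (1-0.59804) × 0.59804^3
P(3) = 0.40196 × 0.21389
P(3) = 0.08598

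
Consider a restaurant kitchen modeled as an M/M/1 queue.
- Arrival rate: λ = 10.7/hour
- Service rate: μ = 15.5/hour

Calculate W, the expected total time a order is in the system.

First, compute utilization: ρ = λ/μ = 10.7/15.5 = 0.6903
For M/M/1: W = 1/(μ-λ)
W = 1/(15.5-10.7) = 1/4.80
W = 0.2083 hours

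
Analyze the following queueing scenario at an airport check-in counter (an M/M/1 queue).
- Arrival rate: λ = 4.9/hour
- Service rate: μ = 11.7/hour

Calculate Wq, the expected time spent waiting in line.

First, compute utilization: ρ = λ/μ = 4.9/11.7 = 0.4188
For M/M/1: Wq = λ/(μ(μ-λ))
Wq = 4.9/(11.7 × (11.7-4.9))
Wq = 4.9/(11.7 × 6.80)
Wq = 0.06159 hours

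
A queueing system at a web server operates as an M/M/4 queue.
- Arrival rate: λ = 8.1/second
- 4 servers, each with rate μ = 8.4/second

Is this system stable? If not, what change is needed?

Stability requires ρ = λ/(cμ) < 1
ρ = 8.1/(4 × 8.4) = 8.1/33.60 = 0.2411
Since 0.2411 < 1, the system is STABLE.
The servers are busy 24.11% of the time.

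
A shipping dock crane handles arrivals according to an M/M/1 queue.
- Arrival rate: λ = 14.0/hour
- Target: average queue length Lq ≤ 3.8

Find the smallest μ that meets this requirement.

For M/M/1: Lq = λ²/(μ(μ-λ))
Need Lq ≤ 3.8, i.e. μ(μ-λ) ≥ λ²/3.8
μ² - 14.0μ - 196.00/3.8 ≥ 0  →  μ² - 14.0μ - 51.57895 ≥ 0
Quadratic formula (positive root): μ = [λ + √(λ² + 4×51.57895)]/2
Discriminant: 196.00 + 4×51.57895 = 402.3158, √402.3158 = 20.0578
μ ≥ (14.0 + 20.0578)/2 = 17.0289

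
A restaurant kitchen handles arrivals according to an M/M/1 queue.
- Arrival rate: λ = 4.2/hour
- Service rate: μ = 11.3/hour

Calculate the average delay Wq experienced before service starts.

First, compute utilization: ρ = λ/μ = 4.2/11.3 = 0.3717
For M/M/1: Wq = λ/(μ(μ-λ))
Wq = 4.2/(11.3 × (11.3-4.2))
Wq = 4.2/(11.3 × 7.10)
Wq = 0.05235 hours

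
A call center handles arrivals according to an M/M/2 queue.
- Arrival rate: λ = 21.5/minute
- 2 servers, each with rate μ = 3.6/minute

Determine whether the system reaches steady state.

Stability requires ρ = λ/(cμ) < 1
ρ = 21.5/(2 × 3.6) = 21.5/7.20 = 2.9861
Since 2.9861 ≥ 1, the system is UNSTABLE.
Need c > λ/μ = 21.5/3.6 = 5.97.
Minimum servers needed: c = 6.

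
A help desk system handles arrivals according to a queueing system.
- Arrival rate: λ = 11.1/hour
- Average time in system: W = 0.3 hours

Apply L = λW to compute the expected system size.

Little's Law: L = λW
L = 11.1 × 0.3 = 3.3300 tickets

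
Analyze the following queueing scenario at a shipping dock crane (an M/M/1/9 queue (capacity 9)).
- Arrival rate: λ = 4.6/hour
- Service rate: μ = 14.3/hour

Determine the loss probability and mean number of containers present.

ρ = λ/μ = 4.6/14.3 = 0.32168
P₀ = (1-ρ)/(1-ρ^(K+1)) = (1-0.32168)/(1-0.32168^10) = 0.6783/1.0000 = 0.6783
P_K = P₀×ρ^K = 0.6783 × 0.32168^9 = 0.6783 × 0.00003688 = 0.00002502
Blocking probability P_9 = 0.00002502 (0.002502%)
L = ρ[1 - (K+1)ρ^K + Kρ^(K+1)] / [(1-ρ)(1-ρ^(K+1))]
L = 0.32168 × (1 - 10×0.00003688 + 9×0.00001186) / ((1 - 0.32168) × (1 - 0.00001186)) = 0.4741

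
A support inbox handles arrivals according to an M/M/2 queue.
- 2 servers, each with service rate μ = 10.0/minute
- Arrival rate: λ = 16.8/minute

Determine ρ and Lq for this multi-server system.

Traffic intensity: ρ = λ/(cμ) = 16.8/(2×10.0) = 0.8400
Since ρ = 0.8400 < 1, system is stable.
Offered load a = λ/μ = cρ = 16.8/10.0 = 1.6800
P₀ = [ Σₙ₌₀^1 aⁿ/n! + a^2/(2!(1-ρ)) ]⁻¹
Σ = a^0/0! + a^1/1! = 1.0000 + 1.6800 = 2.6800
a^2/(2!(1-ρ)) = 2.8224/(2 × 0.1600) = 8.8200
P₀ = 1/(2.6800 + 8.8200) = 0.08696
Lq = P₀·a^2·ρ / (2!(1-ρ)²) = 0.086957 × 2.8224 × 0.84000 / (2 × 0.025600) = 4.0265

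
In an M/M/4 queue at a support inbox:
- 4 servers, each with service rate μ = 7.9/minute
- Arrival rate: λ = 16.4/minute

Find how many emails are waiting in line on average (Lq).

Traffic intensity: ρ = λ/(cμ) = 16.4/(4×7.9) = 0.5190
Since ρ = 0.5190 < 1, system is stable.
Offered load a = λ/μ = cρ = 16.4/7.9 = 2.0759
P₀ = [ Σₙ₌₀^3 aⁿ/n! + a^4/(4!(1-ρ)) ]⁻¹
Σ = a^0/0! + a^1/1! + a^2/2! + a^3/3! = 1.0000 + 2.0759 + 2.1548 + 1.4911 = 6.7218
a^4/(4!(1-ρ)) = 18.5724/(24 × 0.4810) = 1.6088
P₀ = 1/(6.7218 + 1.6088) = 0.1200
Lq = P₀·a^4·ρ / (4!(1-ρ)²) = 0.12004 × 18.5724 × 0.51899 / (24 × 0.23137) = 0.2084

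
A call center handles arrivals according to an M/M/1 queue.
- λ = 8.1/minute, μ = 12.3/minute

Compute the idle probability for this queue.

ρ = λ/μ = 8.1/12.3 = 0.6585
P(0) = 1 - ρ = 1 - 0.6585 = 0.3415
The server is idle 34.15% of the time.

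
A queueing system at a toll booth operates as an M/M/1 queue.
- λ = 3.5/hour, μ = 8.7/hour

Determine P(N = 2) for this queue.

ρ = λ/μ = 3.5/8.7 = 0.4023
P(n) = (1-ρ)ρⁿ
P(2) = (1-0.4023) × 0.4023^2
P(2) = 0.597700 × 0.161845
P(2) = 0.09673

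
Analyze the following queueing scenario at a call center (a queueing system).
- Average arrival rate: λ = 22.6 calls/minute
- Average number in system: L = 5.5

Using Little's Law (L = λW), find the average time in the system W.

Little's Law: L = λW, so W = L/λ
W = 5.5/22.6 = 0.2434 minutes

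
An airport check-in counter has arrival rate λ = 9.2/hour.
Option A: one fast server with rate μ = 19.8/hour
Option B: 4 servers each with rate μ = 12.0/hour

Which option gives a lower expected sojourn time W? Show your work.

Option A: single server μ = 19.8 (M/M/1)
  ρ_A = 9.2/19.8 = 0.4646
  W_A = 1/(μ-λ) = 1/(19.8-9.2) = 1/10.60 = 0.09434

Option B: 4 servers μ = 12.0 (M/M/4)
  ρ_B = λ/(cμ) = 9.2/(4×12.0) = 0.1917
  Offered load a = λ/μ = cρ = 9.2/12.0 = 0.7667
  P₀ = [ Σₙ₌₀^3 aⁿ/n! + a^4/(4!(1-ρ)) ]⁻¹
  Σ = a^0/0! + a^1/1! + a^2/2! + a^3/3! = 1.0000 + 0.7667 + 0.2939 + 0.07510 = 2.1357
  a^4/(4!(1-ρ)) = 0.3455/(24 × 0.8083) = 0.01781
  P₀ = 1/(2.1357 + 0.01781) = 0.4644
  Lq = P₀·a^4·ρ / (4!(1-ρ)²) = 0.4644 × 0.3455 × 0.1917 / (24 × 0.6534) = 0.001961
  Wq_B = Lq/λ = 0.0019608/9.2 = 0.00021313
  W_B = Wq_B + 1/μ = 0.00021313 + 0.083333 = 0.08355

Since W_B = 0.08355 < W_A = 0.09434, Option B (multiple servers) has the shorter time in system.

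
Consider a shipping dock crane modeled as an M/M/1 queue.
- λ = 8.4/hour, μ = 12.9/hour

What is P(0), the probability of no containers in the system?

ρ = λ/μ = 8.4/12.9 = 0.6512
P(0) = 1 - ρ = 1 - 0.6512 = 0.3488
The server is idle 34.88% of the time.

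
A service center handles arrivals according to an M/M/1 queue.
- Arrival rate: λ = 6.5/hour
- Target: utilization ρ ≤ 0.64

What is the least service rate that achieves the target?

ρ = λ/μ, so μ = λ/ρ
μ ≥ 6.5/0.64 = 10.1562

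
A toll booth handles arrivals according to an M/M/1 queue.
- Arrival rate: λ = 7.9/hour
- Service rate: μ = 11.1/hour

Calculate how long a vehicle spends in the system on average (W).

First, compute utilization: ρ = λ/μ = 7.9/11.1 = 0.7117
For M/M/1: W = 1/(μ-λ)
W = 1/(11.1-7.9) = 1/3.20
W = 0.3125 hours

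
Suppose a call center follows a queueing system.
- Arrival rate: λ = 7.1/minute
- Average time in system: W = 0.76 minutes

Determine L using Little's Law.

Little's Law: L = λW
L = 7.1 × 0.76 = 5.3960 calls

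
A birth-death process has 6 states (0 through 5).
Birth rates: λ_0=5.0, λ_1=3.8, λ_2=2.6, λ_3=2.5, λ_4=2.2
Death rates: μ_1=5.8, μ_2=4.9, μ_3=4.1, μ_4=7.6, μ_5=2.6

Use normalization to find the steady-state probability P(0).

Ratios P(n)/P(0) = (λ₀···λₙ₋₁)/(μ₁···μₙ):
P(1)/P(0) = (5.0)/(5.8) = 0.86207
P(2)/P(0) = (5.0×3.8)/(5.8×4.9) = 0.66854
P(3)/P(0) = (5.0×3.8×2.6)/(5.8×4.9×4.1) = 0.42395
P(4)/P(0) = (5.0×3.8×2.6×2.5)/(5.8×4.9×4.1×7.6) = 0.13946
P(5)/P(0) = (5.0×3.8×2.6×2.5×2.2)/(5.8×4.9×4.1×7.6×2.6) = 0.11800

Normalization: ∑ P(n) = 1
P(0) × (1.0000 + 0.86207 + 0.66854 + 0.42395 + 0.13946 + 0.11800) = 1
P(0) × 3.2120 = 1
P(0) = 1/3.2120 = 0.3113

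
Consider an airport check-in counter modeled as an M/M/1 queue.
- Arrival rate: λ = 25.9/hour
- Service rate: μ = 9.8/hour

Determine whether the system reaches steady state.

Stability requires ρ = λ/(cμ) < 1
ρ = 25.9/(1 × 9.8) = 25.9/9.80 = 2.6429
Since 2.6429 ≥ 1, the system is UNSTABLE.
Queue grows without bound. Need μ > λ = 25.9.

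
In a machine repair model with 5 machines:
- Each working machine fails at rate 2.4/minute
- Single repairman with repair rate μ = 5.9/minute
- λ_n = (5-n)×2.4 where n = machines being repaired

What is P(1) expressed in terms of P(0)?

P(1)/P(0) = ∏_{i=0}^{1-1} λ_i/μ_{i+1}
= (5-0)×2.4/5.9
= 2.0339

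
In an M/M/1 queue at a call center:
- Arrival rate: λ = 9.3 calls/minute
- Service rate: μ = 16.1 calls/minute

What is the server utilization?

Server utilization: ρ = λ/μ
ρ = 9.3/16.1 = 0.5776
The server is busy 57.76% of the time.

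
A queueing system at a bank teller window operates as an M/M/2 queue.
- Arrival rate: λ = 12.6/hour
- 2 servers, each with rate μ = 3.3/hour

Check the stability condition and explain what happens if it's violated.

Stability requires ρ = λ/(cμ) < 1
ρ = 12.6/(2 × 3.3) = 12.6/6.60 = 1.9091
Since 1.9091 ≥ 1, the system is UNSTABLE.
Need c > λ/μ = 12.6/3.3 = 3.82.
Minimum servers needed: c = 4.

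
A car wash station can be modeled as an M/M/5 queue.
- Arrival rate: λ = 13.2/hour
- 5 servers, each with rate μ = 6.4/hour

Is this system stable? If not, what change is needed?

Stability requires ρ = λ/(cμ) < 1
ρ = 13.2/(5 × 6.4) = 13.2/32.00 = 0.4125
Since 0.4125 < 1, the system is STABLE.
The servers are busy 41.25% of the time.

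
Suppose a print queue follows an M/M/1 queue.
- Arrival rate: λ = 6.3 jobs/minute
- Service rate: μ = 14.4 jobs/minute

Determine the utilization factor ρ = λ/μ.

Server utilization: ρ = λ/μ
ρ = 6.3/14.4 = 0.4375
The server is busy 43.75% of the time.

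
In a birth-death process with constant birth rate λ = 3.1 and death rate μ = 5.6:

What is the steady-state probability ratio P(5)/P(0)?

For constant rates: P(n)/P(0) = (λ/μ)^n
P(5)/P(0) = (3.1/5.6)^5 = 0.55357^5 = 0.05198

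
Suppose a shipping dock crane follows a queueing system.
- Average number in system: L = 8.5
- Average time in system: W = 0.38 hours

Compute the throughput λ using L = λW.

Little's Law: L = λW, so λ = L/W
λ = 8.5/0.38 = 22.3684 containers/hour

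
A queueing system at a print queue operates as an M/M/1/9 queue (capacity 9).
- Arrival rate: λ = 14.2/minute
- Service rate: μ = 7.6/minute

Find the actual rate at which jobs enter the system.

ρ = λ/μ = 14.2/7.6 = 1.8684
P₀ = (1-ρ)/(1-ρ^(K+1)) = (1-1.8684)/(1-1.8684^10) = -0.8684/-517.4401 = 0.001678
P_K = P₀×ρ^K = 0.0016783 × 1.8684^9 = 0.0016783 × 277.4781 = 0.4657
λ_eff = λ(1-P_K) = 14.2 × (1 - 0.46569) = 14.2 × 0.53431 = 7.5872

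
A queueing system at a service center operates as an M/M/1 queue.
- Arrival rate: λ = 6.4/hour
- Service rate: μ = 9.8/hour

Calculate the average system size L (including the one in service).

ρ = λ/μ = 6.4/9.8 = 0.6531
For M/M/1: L = λ/(μ-λ)
L = 6.4/(9.8-6.4) = 6.4/3.40
L = 1.8824 customers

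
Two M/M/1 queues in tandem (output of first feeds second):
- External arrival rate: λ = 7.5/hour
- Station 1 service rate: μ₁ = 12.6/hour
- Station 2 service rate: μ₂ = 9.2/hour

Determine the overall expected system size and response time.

By Jackson's theorem, each station behaves as independent M/M/1.
Station 1: ρ₁ = 7.5/12.6 = 0.5952, L₁ = ρ₁/(1-ρ₁) = λ/(μ₁-λ) = 7.5/5.10 = 1.4706
Station 2: ρ₂ = 7.5/9.2 = 0.8152, L₂ = ρ₂/(1-ρ₂) = λ/(μ₂-λ) = 7.5/1.70 = 4.4118
Total: L = L₁ + L₂ = 1.4706 + 4.4118 = 5.8824
W = L/λ = 5.8824/7.5 = 0.7843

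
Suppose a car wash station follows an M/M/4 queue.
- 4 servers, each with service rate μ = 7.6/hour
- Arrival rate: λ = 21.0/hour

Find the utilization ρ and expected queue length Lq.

Traffic intensity: ρ = λ/(cμ) = 21.0/(4×7.6) = 0.6908
Since ρ = 0.6908 < 1, system is stable.
Offered load a = λ/μ = cρ = 21.0/7.6 = 2.7632
P₀ = [ Σₙ₌₀^3 aⁿ/n! + a^4/(4!(1-ρ)) ]⁻¹
Σ = a^0/0! + a^1/1! + a^2/2! + a^3/3! = 1.0000 + 2.7632 + 3.8175 + 3.5161 = 11.0968
a^4/(4!(1-ρ)) = 58.2939/(24 × 0.30921) = 7.8552
P₀ = 1/(11.0968 + 7.8552) = 0.05276
Lq = P₀·a^4·ρ / (4!(1-ρ)²) = 0.052765 × 58.2939 × 0.69079 / (24 × 0.095611) = 0.9260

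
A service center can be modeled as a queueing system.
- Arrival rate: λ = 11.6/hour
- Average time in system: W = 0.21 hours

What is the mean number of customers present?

Little's Law: L = λW
L = 11.6 × 0.21 = 2.4360 customers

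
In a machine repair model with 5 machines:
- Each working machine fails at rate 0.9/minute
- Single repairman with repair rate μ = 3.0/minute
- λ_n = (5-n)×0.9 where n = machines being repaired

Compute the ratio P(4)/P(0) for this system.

P(4)/P(0) = ∏_{i=0}^{4-1} λ_i/μ_{i+1}
= (5-0)×0.9/3.0 × (5-1)×0.9/3.0 × (5-2)×0.9/3.0 × (5-3)×0.9/3.0
= 0.9720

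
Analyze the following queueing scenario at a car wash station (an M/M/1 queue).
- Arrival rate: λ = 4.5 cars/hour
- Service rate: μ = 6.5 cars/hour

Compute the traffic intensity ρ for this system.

Server utilization: ρ = λ/μ
ρ = 4.5/6.5 = 0.6923
The server is busy 69.23% of the time.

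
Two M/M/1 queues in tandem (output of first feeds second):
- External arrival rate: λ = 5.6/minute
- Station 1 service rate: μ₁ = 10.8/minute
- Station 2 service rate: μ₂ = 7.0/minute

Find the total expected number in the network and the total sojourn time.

By Jackson's theorem, each station behaves as independent M/M/1.
Station 1: ρ₁ = 5.6/10.8 = 0.5185, L₁ = ρ₁/(1-ρ₁) = λ/(μ₁-λ) = 5.6/5.20 = 1.0769
Station 2: ρ₂ = 5.6/7.0 = 0.8000, L₂ = ρ₂/(1-ρ₂) = λ/(μ₂-λ) = 5.6/1.40 = 4.0000
Total: L = L₁ + L₂ = 1.0769 + 4.0000 = 5.0769
W = L/λ = 5.0769/5.6 = 0.9066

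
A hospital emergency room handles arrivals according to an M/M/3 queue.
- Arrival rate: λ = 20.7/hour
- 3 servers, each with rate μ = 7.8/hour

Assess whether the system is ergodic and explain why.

Stability requires ρ = λ/(cμ) < 1
ρ = 20.7/(3 × 7.8) = 20.7/23.40 = 0.8846
Since 0.8846 < 1, the system is STABLE.
The servers are busy 88.46% of the time.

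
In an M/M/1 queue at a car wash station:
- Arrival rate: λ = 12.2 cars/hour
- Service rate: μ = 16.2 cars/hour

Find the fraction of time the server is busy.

Server utilization: ρ = λ/μ
ρ = 12.2/16.2 = 0.7531
The server is busy 75.31% of the time.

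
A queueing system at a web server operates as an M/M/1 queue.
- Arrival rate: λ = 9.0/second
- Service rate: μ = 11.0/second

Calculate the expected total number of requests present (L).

ρ = λ/μ = 9.0/11.0 = 0.8182
For M/M/1: L = λ/(μ-λ)
L = 9.0/(11.0-9.0) = 9.0/2.00
L = 4.5000 requests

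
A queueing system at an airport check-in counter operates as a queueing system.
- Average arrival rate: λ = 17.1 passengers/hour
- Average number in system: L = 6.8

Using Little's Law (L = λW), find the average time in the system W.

Little's Law: L = λW, so W = L/λ
W = 6.8/17.1 = 0.3977 hours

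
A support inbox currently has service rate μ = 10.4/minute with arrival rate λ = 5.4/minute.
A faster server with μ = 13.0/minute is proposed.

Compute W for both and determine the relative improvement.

System 1: ρ₁ = 5.4/10.4 = 0.5192, W₁ = 1/(10.4-5.4) = 0.20000
System 2: ρ₂ = 5.4/13.0 = 0.4154, W₂ = 1/(13.0-5.4) = 0.13158
Improvement: (W₁-W₂)/W₁ = (0.20000-0.13158)/0.20000 = 34.21%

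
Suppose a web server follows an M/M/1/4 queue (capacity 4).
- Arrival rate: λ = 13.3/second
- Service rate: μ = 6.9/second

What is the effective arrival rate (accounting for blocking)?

ρ = λ/μ = 13.3/6.9 = 1.9275
P₀ = (1-ρ)/(1-ρ^(K+1)) = (1-1.9275)/(1-1.9275^5) = -0.9275/-25.6055 = 0.03622
P_K = P₀×ρ^K = 0.036223 × 1.9275^4 = 0.036223 × 13.8031 = 0.5000
λ_eff = λ(1-P_K) = 13.3 × (1 - 0.49999) = 13.3 × 0.50001 = 6.6501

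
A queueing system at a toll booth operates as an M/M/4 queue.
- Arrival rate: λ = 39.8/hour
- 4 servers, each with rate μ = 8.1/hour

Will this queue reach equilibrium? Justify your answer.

Stability requires ρ = λ/(cμ) < 1
ρ = 39.8/(4 × 8.1) = 39.8/32.40 = 1.2284
Since 1.2284 ≥ 1, the system is UNSTABLE.
Need c > λ/μ = 39.8/8.1 = 4.91.
Minimum servers needed: c = 5.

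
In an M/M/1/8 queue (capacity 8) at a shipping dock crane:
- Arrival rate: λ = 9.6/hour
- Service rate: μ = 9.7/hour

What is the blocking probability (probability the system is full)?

ρ = λ/μ = 9.6/9.7 = 0.98969
P₀ = (1-ρ)/(1-ρ^(K+1)) = (1-0.98969)/(1-0.98969^9) = 0.01031/0.08905 = 0.1158
P_K = P₀×ρ^K = 0.1158 × 0.98969^8 = 0.1158 × 0.9204 = 0.1066
Blocking probability = 10.66%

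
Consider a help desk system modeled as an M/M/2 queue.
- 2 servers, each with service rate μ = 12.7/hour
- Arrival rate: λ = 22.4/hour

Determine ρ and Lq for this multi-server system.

Traffic intensity: ρ = λ/(cμ) = 22.4/(2×12.7) = 0.8819
Since ρ = 0.8819 < 1, system is stable.
Offered load a = λ/μ = cρ = 22.4/12.7 = 1.7638
P₀ = [ Σₙ₌₀^1 aⁿ/n! + a^2/(2!(1-ρ)) ]⁻¹
Σ = a^0/0! + a^1/1! = 1.0000 + 1.7638 = 2.7638
a^2/(2!(1-ρ)) = 3.11092/(2 × 0.118110) = 13.1696
P₀ = 1/(2.7638 + 13.1696) = 0.06276
Lq = P₀·a^2·ρ / (2!(1-ρ)²) = 0.062762 × 3.1109 × 0.88189 / (2 × 0.013950) = 6.1715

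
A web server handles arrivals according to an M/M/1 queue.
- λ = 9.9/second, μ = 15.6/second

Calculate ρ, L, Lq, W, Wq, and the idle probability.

Step 1: ρ = λ/μ = 9.9/15.6 = 0.6346
Step 2: L = λ/(μ-λ) = 9.9/5.70 = 1.7368
Step 3: Lq = λ²/(μ(μ-λ)) = 98.01/(15.6×5.70) = 1.1022
Step 4: W = 1/(μ-λ) = 1/5.70 = 0.175439
Step 5: Wq = λ/(μ(μ-λ)) = 9.9/(15.6×5.70) = 0.1113
Step 6: P(0) = 1-ρ = 0.3654
Verify: L = λW = 9.9×0.175439 = 1.7368 ✔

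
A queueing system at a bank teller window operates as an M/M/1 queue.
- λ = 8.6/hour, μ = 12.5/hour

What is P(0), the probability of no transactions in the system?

ρ = λ/μ = 8.6/12.5 = 0.6880
P(0) = 1 - ρ = 1 - 0.6880 = 0.3120
The server is idle 31.20% of the time.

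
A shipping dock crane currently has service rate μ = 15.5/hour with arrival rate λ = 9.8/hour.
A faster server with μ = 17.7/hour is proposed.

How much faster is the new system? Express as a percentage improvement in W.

System 1: ρ₁ = 9.8/15.5 = 0.6323, W₁ = 1/(15.5-9.8) = 0.17544
System 2: ρ₂ = 9.8/17.7 = 0.5537, W₂ = 1/(17.7-9.8) = 0.12658
Improvement: (W₁-W₂)/W₁ = (0.17544-0.12658)/0.17544 = 27.85%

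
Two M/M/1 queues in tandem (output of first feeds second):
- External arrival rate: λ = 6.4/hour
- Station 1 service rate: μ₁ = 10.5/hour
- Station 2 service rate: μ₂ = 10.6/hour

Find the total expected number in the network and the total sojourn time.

By Jackson's theorem, each station behaves as independent M/M/1.
Station 1: ρ₁ = 6.4/10.5 = 0.6095, L₁ = ρ₁/(1-ρ₁) = λ/(μ₁-λ) = 6.4/4.10 = 1.5610
Station 2: ρ₂ = 6.4/10.6 = 0.6038, L₂ = ρ₂/(1-ρ₂) = λ/(μ₂-λ) = 6.4/4.20 = 1.5238
Total: L = L₁ + L₂ = 1.5610 + 1.5238 = 3.0848
W = L/λ = 3.0848/6.4 = 0.4820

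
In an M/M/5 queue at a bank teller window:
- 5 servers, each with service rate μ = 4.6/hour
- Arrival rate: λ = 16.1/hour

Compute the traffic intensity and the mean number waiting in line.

Traffic intensity: ρ = λ/(cμ) = 16.1/(5×4.6) = 0.7000
Since ρ = 0.7000 < 1, system is stable.
Offered load a = λ/μ = cρ = 16.1/4.6 = 3.5000
P₀ = [ Σₙ₌₀^4 aⁿ/n! + a^5/(5!(1-ρ)) ]⁻¹
Σ = a^0/0! + a^1/1! + a^2/2! + a^3/3! + a^4/4! = 1.0000 + 3.5000 + 6.1250 + 7.1458 + 6.2526 = 24.0234
a^5/(5!(1-ρ)) = 525.2188/(120 × 0.3000) = 14.5894
P₀ = 1/(24.0234 + 14.5894) = 0.02590
Lq = P₀·a^5·ρ / (5!(1-ρ)²) = 0.025898 × 525.2188 × 0.70000 / (120 × 0.090000) = 0.8816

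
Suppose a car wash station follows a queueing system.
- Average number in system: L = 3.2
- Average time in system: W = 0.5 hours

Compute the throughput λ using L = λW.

Little's Law: L = λW, so λ = L/W
λ = 3.2/0.5 = 6.4000 cars/hour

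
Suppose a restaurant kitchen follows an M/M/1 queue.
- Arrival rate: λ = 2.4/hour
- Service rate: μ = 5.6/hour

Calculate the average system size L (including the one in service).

ρ = λ/μ = 2.4/5.6 = 0.4286
For M/M/1: L = λ/(μ-λ)
L = 2.4/(5.6-2.4) = 2.4/3.20
L = 0.7500 orders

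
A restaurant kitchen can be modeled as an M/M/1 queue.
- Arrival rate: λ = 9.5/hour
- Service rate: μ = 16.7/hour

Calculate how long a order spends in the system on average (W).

First, compute utilization: ρ = λ/μ = 9.5/16.7 = 0.5689
For M/M/1: W = 1/(μ-λ)
W = 1/(16.7-9.5) = 1/7.20
W = 0.1389 hours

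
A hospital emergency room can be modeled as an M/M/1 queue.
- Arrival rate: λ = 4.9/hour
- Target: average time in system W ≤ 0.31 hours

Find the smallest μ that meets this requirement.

For M/M/1: W = 1/(μ-λ)
Need W ≤ 0.31, so 1/(μ-λ) ≤ 0.31
μ - λ ≥ 1/0.31 = 3.2258
μ ≥ 4.9 + 3.2258 = 8.1258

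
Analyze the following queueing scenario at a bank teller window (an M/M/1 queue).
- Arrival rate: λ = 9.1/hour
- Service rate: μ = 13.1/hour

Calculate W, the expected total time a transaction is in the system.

First, compute utilization: ρ = λ/μ = 9.1/13.1 = 0.6947
For M/M/1: W = 1/(μ-λ)
W = 1/(13.1-9.1) = 1/4.00
W = 0.2500 hours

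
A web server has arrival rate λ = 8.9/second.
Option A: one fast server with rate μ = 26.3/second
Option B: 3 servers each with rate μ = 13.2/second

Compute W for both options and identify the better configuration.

Option A: single server μ = 26.3 (M/M/1)
  ρ_A = 8.9/26.3 = 0.3384
  W_A = 1/(μ-λ) = 1/(26.3-8.9) = 1/17.40 = 0.05747

Option B: 3 servers μ = 13.2 (M/M/3)
  ρ_B = λ/(cμ) = 8.9/(3×13.2) = 0.2247
  Offered load a = λ/μ = cρ = 8.9/13.2 = 0.6742
  P₀ = [ Σₙ₌₀^2 aⁿ/n! + a^3/(3!(1-ρ)) ]⁻¹
  Σ = a^0/0! + a^1/1! + a^2/2! = 1.0000 + 0.6742 + 0.2273 = 1.9015
  a^3/(3!(1-ρ)) = 0.306513/(6 × 0.775253) = 0.06590
  P₀ = 1/(1.9015 + 0.06590) = 0.5083
  Lq = P₀·a^3·ρ / (3!(1-ρ)²) = 0.50827 × 0.30651 × 0.22475 / (6 × 0.60102) = 0.009710
  Wq_B = Lq/λ = 0.009710/8.9 = 0.001091
  W_B = Wq_B + 1/μ = 0.001091 + 0.07576 = 0.07685

Since W_A = 0.05747 < W_B = 0.07685, Option A (single fast server) has the shorter time in system.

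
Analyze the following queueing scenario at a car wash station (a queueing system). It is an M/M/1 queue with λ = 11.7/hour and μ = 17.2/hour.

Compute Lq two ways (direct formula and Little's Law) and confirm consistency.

Method 1 (direct): Lq = λ²/(μ(μ-λ)) = 136.89/(17.2 × 5.50) = 1.4470

Method 2 (Little's Law):
W = 1/(μ-λ) = 1/5.50 = 0.181818
Wq = W - 1/μ = 0.181818 - 0.0581395 = 0.123679
Lq = λWq = 11.7 × 0.123679 = 1.4470 ✔ (matches Method 1)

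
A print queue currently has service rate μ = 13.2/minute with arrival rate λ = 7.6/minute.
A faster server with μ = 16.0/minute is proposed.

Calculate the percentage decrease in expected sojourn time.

System 1: ρ₁ = 7.6/13.2 = 0.5758, W₁ = 1/(13.2-7.6) = 0.17857
System 2: ρ₂ = 7.6/16.0 = 0.4750, W₂ = 1/(16.0-7.6) = 0.11905
Improvement: (W₁-W₂)/W₁ = (0.17857-0.11905)/0.17857 = 33.33%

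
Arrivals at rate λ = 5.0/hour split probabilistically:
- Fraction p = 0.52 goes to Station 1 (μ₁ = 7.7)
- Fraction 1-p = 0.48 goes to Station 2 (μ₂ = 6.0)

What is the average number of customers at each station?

Effective rates: λ₁ = 5.0×0.52 = 2.6, λ₂ = 5.0×0.48 = 2.4
Station 1: ρ₁ = 2.6/7.7 = 0.33766, L₁ = ρ₁/(1-ρ₁) = 0.33766/(1-0.33766) = 0.5098
Station 2: ρ₂ = 2.4/6.0 = 0.4000, L₂ = ρ₂/(1-ρ₂) = 0.4000/(1-0.4000) = 0.6667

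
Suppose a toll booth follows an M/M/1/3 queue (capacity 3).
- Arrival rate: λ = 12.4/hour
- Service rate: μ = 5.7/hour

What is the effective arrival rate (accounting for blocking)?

ρ = λ/μ = 12.4/5.7 = 2.1754
P₀ = (1-ρ)/(1-ρ^(K+1)) = (1-2.1754)/(1-2.1754^4) = -1.1754/-21.3953 = 0.05494
P_K = P₀×ρ^K = 0.05494 × 2.1754^3 = 0.05494 × 10.2948 = 0.5656
λ_eff = λ(1-P_K) = 12.4 × (1 - 0.56557) = 12.4 × 0.43443 = 5.3869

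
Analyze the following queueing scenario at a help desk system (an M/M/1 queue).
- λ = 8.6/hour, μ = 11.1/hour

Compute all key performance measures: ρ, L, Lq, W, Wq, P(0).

Step 1: ρ = λ/μ = 8.6/11.1 = 0.7748
Step 2: L = λ/(μ-λ) = 8.6/2.50 = 3.4400
Step 3: Lq = λ²/(μ(μ-λ)) = 73.96/(11.1×2.50) = 2.6652
Step 4: W = 1/(μ-λ) = 1/2.50 = 0.4000
Step 5: Wq = λ/(μ(μ-λ)) = 8.6/(11.1×2.50) = 0.3099
Step 6: P(0) = 1-ρ = 0.2252
Verify: L = λW = 8.6×0.4000 = 3.4400 ✔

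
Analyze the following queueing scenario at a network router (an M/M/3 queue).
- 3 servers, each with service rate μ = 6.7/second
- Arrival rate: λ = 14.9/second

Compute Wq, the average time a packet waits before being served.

Traffic intensity: ρ = λ/(cμ) = 14.9/(3×6.7) = 0.7413
Since ρ = 0.7413 < 1, system is stable.
Offered load a = λ/μ = cρ = 14.9/6.7 = 2.2239
P₀ = [ Σₙ₌₀^2 aⁿ/n! + a^3/(3!(1-ρ)) ]⁻¹
Σ = a^0/0! + a^1/1! + a^2/2! = 1.0000 + 2.2239 + 2.4728 = 5.6967
a^3/(3!(1-ρ)) = 10.9985/(6 × 0.258706) = 7.0856
P₀ = 1/(5.6967 + 7.0856) = 0.07823
Lq = P₀·a^3·ρ / (3!(1-ρ)²) = 0.0782332 × 10.9985 × 0.741294 / (6 × 0.0669290) = 1.5884
Wq = Lq/λ = 1.5884/14.9 = 0.1066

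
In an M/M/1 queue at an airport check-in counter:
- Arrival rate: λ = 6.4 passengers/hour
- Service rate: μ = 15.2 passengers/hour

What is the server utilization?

Server utilization: ρ = λ/μ
ρ = 6.4/15.2 = 0.4211
The server is busy 42.11% of the time.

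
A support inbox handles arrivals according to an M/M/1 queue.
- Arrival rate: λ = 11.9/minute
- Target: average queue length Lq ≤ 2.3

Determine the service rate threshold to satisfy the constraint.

For M/M/1: Lq = λ²/(μ(μ-λ))
Need Lq ≤ 2.3, i.e. μ(μ-λ) ≥ λ²/2.3
μ² - 11.9μ - 141.61/2.3 ≥ 0  →  μ² - 11.9μ - 61.56957 ≥ 0
Quadratic formula (positive root): μ = [λ + √(λ² + 4×61.56957)]/2
Discriminant: 141.61 + 4×61.56957 = 387.8883, √387.8883 = 19.69488
μ ≥ (11.9 + 19.69488)/2 = 15.7974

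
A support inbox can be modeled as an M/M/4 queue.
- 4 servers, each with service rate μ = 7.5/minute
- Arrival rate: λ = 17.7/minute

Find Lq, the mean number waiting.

Traffic intensity: ρ = λ/(cμ) = 17.7/(4×7.5) = 0.5900
Since ρ = 0.5900 < 1, system is stable.
Offered load a = λ/μ = cρ = 17.7/7.5 = 2.3600
P₀ = [ Σₙ₌₀^3 aⁿ/n! + a^4/(4!(1-ρ)) ]⁻¹
Σ = a^0/0! + a^1/1! + a^2/2! + a^3/3! = 1.0000 + 2.3600 + 2.7848 + 2.1907 = 8.3355
a^4/(4!(1-ρ)) = 31.0204/(24 × 0.4100) = 3.1525
P₀ = 1/(8.3355 + 3.1525) = 0.08705
Lq = P₀·a^4·ρ / (4!(1-ρ)²) = 0.08705 × 31.0204 × 0.5900 / (24 × 0.1681) = 0.3949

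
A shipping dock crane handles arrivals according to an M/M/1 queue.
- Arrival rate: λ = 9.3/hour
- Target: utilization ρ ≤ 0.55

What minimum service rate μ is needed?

ρ = λ/μ, so μ = λ/ρ
μ ≥ 9.3/0.55 = 16.9091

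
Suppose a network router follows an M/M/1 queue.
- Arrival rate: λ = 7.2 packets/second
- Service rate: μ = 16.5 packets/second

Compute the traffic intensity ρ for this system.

Server utilization: ρ = λ/μ
ρ = 7.2/16.5 = 0.4364
The server is busy 43.64% of the time.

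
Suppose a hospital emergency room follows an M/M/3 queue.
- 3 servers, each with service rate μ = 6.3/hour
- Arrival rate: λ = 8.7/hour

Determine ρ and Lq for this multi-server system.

Traffic intensity: ρ = λ/(cμ) = 8.7/(3×6.3) = 0.4603
Since ρ = 0.4603 < 1, system is stable.
Offered load a = λ/μ = cρ = 8.7/6.3 = 1.3810
P₀ = [ Σₙ₌₀^2 aⁿ/n! + a^3/(3!(1-ρ)) ]⁻¹
Σ = a^0/0! + a^1/1! + a^2/2! = 1.0000 + 1.3810 + 0.9535 = 3.3345
a^3/(3!(1-ρ)) = 2.6335/(6 × 0.5397) = 0.8133
P₀ = 1/(3.3345 + 0.8133) = 0.2411
Lq = P₀·a^3·ρ / (3!(1-ρ)²) = 0.2411 × 2.6335 × 0.4603 / (6 × 0.2913) = 0.1672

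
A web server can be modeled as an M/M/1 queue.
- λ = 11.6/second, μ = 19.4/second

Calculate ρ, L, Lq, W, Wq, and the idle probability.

Step 1: ρ = λ/μ = 11.6/19.4 = 0.5979
Step 2: L = λ/(μ-λ) = 11.6/7.80 = 1.4872
Step 3: Lq = λ²/(μ(μ-λ)) = 134.56/(19.4×7.80) = 0.8892
Step 4: W = 1/(μ-λ) = 1/7.80 = 0.12821
Step 5: Wq = λ/(μ(μ-λ)) = 11.6/(19.4×7.80) = 0.07666
Step 6: P(0) = 1-ρ = 0.4021
Verify: L = λW = 11.6×0.12821 = 1.4872 ✔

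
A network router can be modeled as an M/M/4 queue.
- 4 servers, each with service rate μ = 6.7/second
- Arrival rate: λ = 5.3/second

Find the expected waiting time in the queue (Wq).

Traffic intensity: ρ = λ/(cμ) = 5.3/(4×6.7) = 0.1978
Since ρ = 0.1978 < 1, system is stable.
Offered load a = λ/μ = cρ = 5.3/6.7 = 0.7910
P₀ = [ Σₙ₌₀^3 aⁿ/n! + a^4/(4!(1-ρ)) ]⁻¹
Σ = a^0/0! + a^1/1! + a^2/2! + a^3/3! = 1.0000 + 0.7910 + 0.3129 + 0.08250 = 2.1864
a^4/(4!(1-ρ)) = 0.3916/(24 × 0.8022) = 0.02034
P₀ = 1/(2.1864 + 0.02034) = 0.4532
Lq = P₀·a^4·ρ / (4!(1-ρ)²) = 0.45315 × 0.39157 × 0.19776 / (24 × 0.64359) = 0.002272
Wq = Lq/λ = 0.0022718/5.3 = 0.0004286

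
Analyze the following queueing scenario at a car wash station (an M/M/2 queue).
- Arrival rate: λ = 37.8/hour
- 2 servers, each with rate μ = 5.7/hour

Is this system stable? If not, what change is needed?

Stability requires ρ = λ/(cμ) < 1
ρ = 37.8/(2 × 5.7) = 37.8/11.40 = 3.3158
Since 3.3158 ≥ 1, the system is UNSTABLE.
Need c > λ/μ = 37.8/5.7 = 6.63.
Minimum servers needed: c = 7.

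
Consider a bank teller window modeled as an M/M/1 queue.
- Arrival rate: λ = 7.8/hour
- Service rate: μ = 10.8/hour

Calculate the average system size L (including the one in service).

ρ = λ/μ = 7.8/10.8 = 0.7222
For M/M/1: L = λ/(μ-λ)
L = 7.8/(10.8-7.8) = 7.8/3.00
L = 2.6000 transactions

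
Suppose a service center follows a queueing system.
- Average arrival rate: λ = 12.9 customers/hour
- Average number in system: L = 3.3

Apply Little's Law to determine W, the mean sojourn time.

Little's Law: L = λW, so W = L/λ
W = 3.3/12.9 = 0.2558 hours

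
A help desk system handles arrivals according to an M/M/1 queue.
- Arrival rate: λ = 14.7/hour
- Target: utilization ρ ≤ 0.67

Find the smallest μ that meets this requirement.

ρ = λ/μ, so μ = λ/ρ
μ ≥ 14.7/0.67 = 21.9403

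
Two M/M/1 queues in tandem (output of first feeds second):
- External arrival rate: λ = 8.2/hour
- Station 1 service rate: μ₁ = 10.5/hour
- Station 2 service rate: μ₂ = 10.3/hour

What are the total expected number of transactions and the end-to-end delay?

By Jackson's theorem, each station behaves as independent M/M/1.
Station 1: ρ₁ = 8.2/10.5 = 0.7810, L₁ = ρ₁/(1-ρ₁) = λ/(μ₁-λ) = 8.2/2.30 = 3.5652
Station 2: ρ₂ = 8.2/10.3 = 0.7961, L₂ = ρ₂/(1-ρ₂) = λ/(μ₂-λ) = 8.2/2.10 = 3.9048
Total: L = L₁ + L₂ = 3.5652 + 3.9048 = 7.4700
W = L/λ = 7.4700/8.2 = 0.9110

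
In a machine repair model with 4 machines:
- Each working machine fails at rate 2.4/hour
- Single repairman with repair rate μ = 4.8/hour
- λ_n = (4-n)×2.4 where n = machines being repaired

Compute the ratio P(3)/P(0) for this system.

P(3)/P(0) = ∏_{i=0}^{3-1} λ_i/μ_{i+1}
= (4-0)×2.4/4.8 × (4-1)×2.4/4.8 × (4-2)×2.4/4.8
= 3.0000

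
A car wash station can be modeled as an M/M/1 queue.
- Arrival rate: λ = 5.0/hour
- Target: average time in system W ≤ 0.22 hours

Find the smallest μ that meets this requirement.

For M/M/1: W = 1/(μ-λ)
Need W ≤ 0.22, so 1/(μ-λ) ≤ 0.22
μ - λ ≥ 1/0.22 = 4.5455
μ ≥ 5.0 + 4.5455 = 9.5455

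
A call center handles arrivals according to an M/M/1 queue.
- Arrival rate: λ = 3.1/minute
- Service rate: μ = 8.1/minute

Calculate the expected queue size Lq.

ρ = λ/μ = 3.1/8.1 = 0.3827
For M/M/1: Lq = λ²/(μ(μ-λ))
Lq = 9.61/(8.1 × 5.00)
Lq = 0.2373 calls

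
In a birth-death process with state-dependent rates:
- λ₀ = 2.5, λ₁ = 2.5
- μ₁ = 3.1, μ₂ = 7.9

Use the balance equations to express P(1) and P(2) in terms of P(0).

Balance equations:
State 0: λ₀P₀ = μ₁P₁ → P₁ = (λ₀/μ₁)P₀ = (2.5/3.1)P₀ = 0.8065P₀
State 1: P₂ = (λ₀λ₁)/(μ₁μ₂)P₀ = (2.5×2.5)/(3.1×7.9)P₀ = 0.2552P₀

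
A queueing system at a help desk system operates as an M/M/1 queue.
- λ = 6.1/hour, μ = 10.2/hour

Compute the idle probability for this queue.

ρ = λ/μ = 6.1/10.2 = 0.5980
P(0) = 1 - ρ = 1 - 0.5980 = 0.4020
The server is idle 40.20% of the time.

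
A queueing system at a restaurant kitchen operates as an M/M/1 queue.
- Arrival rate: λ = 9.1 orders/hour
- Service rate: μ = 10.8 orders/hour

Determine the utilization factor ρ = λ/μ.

Server utilization: ρ = λ/μ
ρ = 9.1/10.8 = 0.8426
The server is busy 84.26% of the time.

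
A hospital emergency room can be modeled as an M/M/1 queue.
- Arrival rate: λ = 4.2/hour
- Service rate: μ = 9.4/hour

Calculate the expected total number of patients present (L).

ρ = λ/μ = 4.2/9.4 = 0.4468
For M/M/1: L = λ/(μ-λ)
L = 4.2/(9.4-4.2) = 4.2/5.20
L = 0.8077 patients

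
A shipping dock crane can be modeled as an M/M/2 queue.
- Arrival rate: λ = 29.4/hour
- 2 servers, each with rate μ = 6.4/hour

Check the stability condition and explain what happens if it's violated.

Stability requires ρ = λ/(cμ) < 1
ρ = 29.4/(2 × 6.4) = 29.4/12.80 = 2.2969
Since 2.2969 ≥ 1, the system is UNSTABLE.
Need c > λ/μ = 29.4/6.4 = 4.59.
Minimum servers needed: c = 5.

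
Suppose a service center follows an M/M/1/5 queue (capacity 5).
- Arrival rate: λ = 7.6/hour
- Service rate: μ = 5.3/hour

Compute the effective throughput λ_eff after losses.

ρ = λ/μ = 7.6/5.3 = 1.4340
P₀ = (1-ρ)/(1-ρ^(K+1)) = (1-1.4340)/(1-1.4340^6) = -0.4340/-7.6955 = 0.05640
P_K = P₀×ρ^K = 0.05640 × 1.4340^5 = 0.05640 × 6.0638 = 0.3420
λ_eff = λ(1-P_K) = 7.6 × (1 - 0.34196) = 7.6 × 0.65804 = 5.0011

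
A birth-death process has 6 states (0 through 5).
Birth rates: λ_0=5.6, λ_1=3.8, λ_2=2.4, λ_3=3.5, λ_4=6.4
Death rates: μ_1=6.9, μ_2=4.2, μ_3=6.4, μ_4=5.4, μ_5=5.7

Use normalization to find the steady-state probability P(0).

Ratios P(n)/P(0) = (λ₀···λₙ₋₁)/(μ₁···μₙ):
P(1)/P(0) = (5.6)/(6.9) = 0.81159
P(2)/P(0) = (5.6×3.8)/(6.9×4.2) = 0.73430
P(3)/P(0) = (5.6×3.8×2.4)/(6.9×4.2×6.4) = 0.27536
P(4)/P(0) = (5.6×3.8×2.4×3.5)/(6.9×4.2×6.4×5.4) = 0.17848
P(5)/P(0) = (5.6×3.8×2.4×3.5×6.4)/(6.9×4.2×6.4×5.4×5.7) = 0.20039

Normalization: ∑ P(n) = 1
P(0) × (1.0000 + 0.81159 + 0.73430 + 0.27536 + 0.17848 + 0.20039) = 1
P(0) × 3.2001 = 1
P(0) = 1/3.2001 = 0.3125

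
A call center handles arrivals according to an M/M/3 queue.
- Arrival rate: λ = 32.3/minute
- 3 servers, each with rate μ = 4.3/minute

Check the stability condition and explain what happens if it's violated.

Stability requires ρ = λ/(cμ) < 1
ρ = 32.3/(3 × 4.3) = 32.3/12.90 = 2.5039
Since 2.5039 ≥ 1, the system is UNSTABLE.
Need c > λ/μ = 32.3/4.3 = 7.51.
Minimum servers needed: c = 8.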